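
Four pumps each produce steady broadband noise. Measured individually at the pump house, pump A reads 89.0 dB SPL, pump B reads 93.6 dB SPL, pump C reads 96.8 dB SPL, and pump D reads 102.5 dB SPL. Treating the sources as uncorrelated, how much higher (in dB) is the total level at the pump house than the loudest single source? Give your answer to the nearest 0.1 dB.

Incoherent sources sum as intensities:
L_total = 10·log₁₀(10^(89.0/10) + 10^(93.6/10) + 10^(96.8/10) + 10^(102.5/10)) = 104.09 dB SPL.
Excess over the loudest (102.5 dB): 104.09 − 102.5 = 1.6 dB.

1.6 dB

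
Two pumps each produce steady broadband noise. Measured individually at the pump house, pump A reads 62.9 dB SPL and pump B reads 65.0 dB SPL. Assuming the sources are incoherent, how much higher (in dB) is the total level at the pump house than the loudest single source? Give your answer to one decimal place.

Add the sources as powers (linear), then convert back to dB:
L_total = 10·log₁₀(10^(62.9/10) + 10^(65.0/10)) = 67.09 dB SPL.
Excess over the loudest (65.0 dB): 67.09 − 65.0 = 2.1 dB.

2.1 dB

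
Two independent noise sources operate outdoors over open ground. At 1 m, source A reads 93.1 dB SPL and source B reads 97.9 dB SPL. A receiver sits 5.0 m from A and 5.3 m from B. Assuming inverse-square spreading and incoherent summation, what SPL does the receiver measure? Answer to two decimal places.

84.79 dB SPL

At the listener: L_A = 93.1 − 20·log₁₀(5.0) = 79.121 dB; L_B = 97.9 − 20·log₁₀(5.3) = 83.414 dB.
Combined: 10·log₁₀(10^(79.121/10)+10^(83.414/10)) = 84.79 dB SPL.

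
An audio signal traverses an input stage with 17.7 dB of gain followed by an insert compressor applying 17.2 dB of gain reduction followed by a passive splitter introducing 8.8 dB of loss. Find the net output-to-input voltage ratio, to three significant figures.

0.385

Net gain = 17.7 + (−17.2) + (−8.8) = -8.3 dB.
Voltage ratio = 10^(-8.3/20) = 0.385.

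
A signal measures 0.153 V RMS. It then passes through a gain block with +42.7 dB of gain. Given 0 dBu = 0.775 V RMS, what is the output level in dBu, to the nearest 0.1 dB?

Input level: 20·log₁₀(0.153/0.775) = -14.09 dBu.
Output: -14.09 + 42.7 = +28.6 dBu.

+28.6 dBu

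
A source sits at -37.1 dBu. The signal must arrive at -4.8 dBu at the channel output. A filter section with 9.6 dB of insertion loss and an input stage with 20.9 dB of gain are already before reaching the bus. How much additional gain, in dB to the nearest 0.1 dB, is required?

21.0 dB

The required make-up gain is the shortfall in the dB sum.
G = -4.8 − (-37.1) + 9.6 − 20.9 = 21.0 dB.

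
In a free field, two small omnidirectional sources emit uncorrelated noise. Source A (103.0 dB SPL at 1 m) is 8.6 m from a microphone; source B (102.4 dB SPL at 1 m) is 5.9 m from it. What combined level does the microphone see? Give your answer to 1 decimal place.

At the listener: L_A = 103.0 − 20·log₁₀(8.6) = 84.31 dB; L_B = 102.4 − 20·log₁₀(5.9) = 86.98 dB.
Combined: 10·log₁₀(10^(84.31/10)+10^(86.98/10)) = 88.9 dB SPL.

88.9 dB SPL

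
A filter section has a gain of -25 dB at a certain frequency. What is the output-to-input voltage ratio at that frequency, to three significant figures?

Voltage ratio = 10^(dB/20).
10^(-25/20) = 10^(-1.250) = 0.0562.

0.0562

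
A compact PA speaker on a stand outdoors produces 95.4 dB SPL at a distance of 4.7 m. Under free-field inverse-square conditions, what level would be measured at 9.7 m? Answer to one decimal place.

89.1 dB SPL

Inverse-square spreading gives ΔL = −20·log₁₀(d₂/d₁).
ΔL = −20·log₁₀(9.7/4.7) = -6.29 dB, so L₂ = 95.4 + (-6.29) = 89.1 dB SPL.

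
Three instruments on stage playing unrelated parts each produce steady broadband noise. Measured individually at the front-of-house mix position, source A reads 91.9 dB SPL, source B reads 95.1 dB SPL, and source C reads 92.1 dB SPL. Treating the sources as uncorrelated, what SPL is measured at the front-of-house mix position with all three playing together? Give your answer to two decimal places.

98.07 dB SPL

Add the sources as powers (linear), then convert back to dB:
L_total = 10·log₁₀(10^(91.9/10) + 10^(95.1/10) + 10^(92.1/10)) = 10·log₁₀(6407000000) = 98.07 dB SPL.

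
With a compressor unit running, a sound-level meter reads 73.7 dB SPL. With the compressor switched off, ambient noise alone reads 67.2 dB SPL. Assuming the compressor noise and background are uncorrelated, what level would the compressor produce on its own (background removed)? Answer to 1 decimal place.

Subtract intensities: L_src = 10·log₁₀(10^(L_total/10) − 10^(L_bg/10)).
L_src = 10·log₁₀(10^(73.7/10) − 10^(67.2/10)) = 10·log₁₀(18190000) = 72.6 dB SPL.

72.6 dB SPL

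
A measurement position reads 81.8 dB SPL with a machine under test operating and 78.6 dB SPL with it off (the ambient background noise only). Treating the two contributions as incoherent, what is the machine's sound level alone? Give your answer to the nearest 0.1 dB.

Background correction is a power subtraction:
L_src = 10·log₁₀(10^(81.8/10) − 10^(78.6/10)) = 10·log₁₀(78910000) = 79.0 dB SPL.

79.0 dB SPL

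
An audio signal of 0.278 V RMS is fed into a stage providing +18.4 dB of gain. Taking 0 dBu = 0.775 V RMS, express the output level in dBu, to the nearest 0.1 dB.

Input level: 20·log₁₀(0.278/0.775) = -8.91 dBu.
Output: -8.91 + 18.4 = +9.5 dBu.

+9.5 dBu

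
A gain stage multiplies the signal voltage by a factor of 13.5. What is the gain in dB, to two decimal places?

22.61 dB

Voltage is an amplitude quantity, so gain = 20·log₁₀(V_out/V_in).
20·log₁₀(13.5) = 22.61 dB.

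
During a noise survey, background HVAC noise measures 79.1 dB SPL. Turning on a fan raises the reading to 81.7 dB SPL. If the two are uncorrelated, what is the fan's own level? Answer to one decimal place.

78.2 dB SPL

Remove the background by subtracting linear intensities:
L_src = 10·log₁₀(10^(81.7/10) − 10^(79.1/10)) = 10·log₁₀(66630000) = 78.2 dB SPL.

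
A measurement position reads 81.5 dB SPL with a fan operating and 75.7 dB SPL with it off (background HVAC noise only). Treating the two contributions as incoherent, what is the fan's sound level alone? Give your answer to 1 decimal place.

80.2 dB SPL

Background correction is a power subtraction:
L_src = 10·log₁₀(10^(81.5/10) − 10^(75.7/10)) = 10·log₁₀(104100000) = 80.2 dB SPL.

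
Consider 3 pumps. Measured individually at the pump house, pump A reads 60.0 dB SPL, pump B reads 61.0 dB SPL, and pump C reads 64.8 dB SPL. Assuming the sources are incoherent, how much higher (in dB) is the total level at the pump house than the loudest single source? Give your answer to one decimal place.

2.4 dB

Incoherent sources sum as intensities:
L_total = 10·log₁₀(10^(60.0/10) + 10^(61.0/10) + 10^(64.8/10)) = 67.23 dB SPL.
Excess over the loudest (64.8 dB): 67.23 − 64.8 = 2.4 dB.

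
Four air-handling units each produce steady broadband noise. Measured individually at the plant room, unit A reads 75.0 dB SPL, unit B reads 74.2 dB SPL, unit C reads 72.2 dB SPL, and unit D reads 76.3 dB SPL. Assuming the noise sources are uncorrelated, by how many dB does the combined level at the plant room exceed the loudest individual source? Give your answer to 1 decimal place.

Uncorrelated sources add in intensity (power), not in dB.
L_total = 10·log₁₀(10^(75.0/10) + 10^(74.2/10) + 10^(72.2/10) + 10^(76.3/10)) = 80.69 dB SPL.
Excess over the loudest (76.3 dB): 80.69 − 76.3 = 4.4 dB.

4.4 dB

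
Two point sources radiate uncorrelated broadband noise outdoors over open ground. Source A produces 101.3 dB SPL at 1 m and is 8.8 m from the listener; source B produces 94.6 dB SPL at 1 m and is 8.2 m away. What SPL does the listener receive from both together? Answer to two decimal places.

83.37 dB SPL

At the listener: L_A = 101.3 − 20·log₁₀(8.8) = 82.410 dB; L_B = 94.6 − 20·log₁₀(8.2) = 76.324 dB.
Combined: 10·log₁₀(10^(82.410/10)+10^(76.324/10)) = 83.37 dB SPL.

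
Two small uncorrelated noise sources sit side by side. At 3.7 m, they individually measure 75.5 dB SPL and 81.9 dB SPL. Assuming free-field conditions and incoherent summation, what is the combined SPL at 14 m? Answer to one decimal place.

71.2 dB SPL

Combined at 3.7 m: 10·log₁₀(10^(75.5/10)+10^(81.9/10)) = 82.80 dB SPL.
Then apply −20·log₁₀(14/3.7) = -11.56 dB → 71.2 dB SPL.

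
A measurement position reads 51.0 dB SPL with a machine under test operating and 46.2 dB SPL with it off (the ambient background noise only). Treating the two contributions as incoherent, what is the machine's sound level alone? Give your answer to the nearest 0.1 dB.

Remove the background by subtracting linear intensities:
L_src = 10·log₁₀(10^(51.0/10) − 10^(46.2/10)) = 10·log₁₀(84210) = 49.3 dB SPL.

49.3 dB SPL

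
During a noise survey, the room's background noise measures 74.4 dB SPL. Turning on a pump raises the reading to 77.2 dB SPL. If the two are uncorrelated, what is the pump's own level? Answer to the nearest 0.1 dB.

74.0 dB SPL

Subtract intensities: L_src = 10·log₁₀(10^(L_total/10) − 10^(L_bg/10)).
L_src = 10·log₁₀(10^(77.2/10) − 10^(74.4/10)) = 10·log₁₀(24940000) = 74.0 dB SPL.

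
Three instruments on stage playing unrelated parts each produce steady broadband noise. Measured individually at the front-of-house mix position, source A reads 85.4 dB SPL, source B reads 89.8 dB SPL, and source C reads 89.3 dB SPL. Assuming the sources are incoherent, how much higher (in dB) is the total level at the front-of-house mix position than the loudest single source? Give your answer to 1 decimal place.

3.5 dB

Uncorrelated sources add in intensity (power), not in dB.
L_total = 10·log₁₀(10^(85.4/10) + 10^(89.8/10) + 10^(89.3/10)) = 93.33 dB SPL.
Excess over the loudest (89.8 dB): 93.33 − 89.8 = 3.5 dB.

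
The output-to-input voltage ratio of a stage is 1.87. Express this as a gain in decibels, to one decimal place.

5.4 dB

For a voltage ratio, dB = 20·log₁₀(V₂/V₁).
20·log₁₀(1.87) = 5.4 dB.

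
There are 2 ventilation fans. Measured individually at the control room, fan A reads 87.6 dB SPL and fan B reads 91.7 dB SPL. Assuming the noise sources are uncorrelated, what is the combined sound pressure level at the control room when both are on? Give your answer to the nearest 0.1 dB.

93.1 dB SPL

Add the sources as powers (linear), then convert back to dB:
L_total = 10·log₁₀(10^(87.6/10) + 10^(91.7/10)) = 10·log₁₀(2055000000) = 93.1 dB SPL.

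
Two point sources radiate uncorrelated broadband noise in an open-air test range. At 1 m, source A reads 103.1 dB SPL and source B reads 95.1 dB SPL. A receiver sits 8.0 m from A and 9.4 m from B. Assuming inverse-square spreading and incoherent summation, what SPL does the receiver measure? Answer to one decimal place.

At the listener: L_A = 103.1 − 20·log₁₀(8.0) = 85.04 dB; L_B = 95.1 − 20·log₁₀(9.4) = 75.64 dB.
Combined: 10·log₁₀(10^(85.04/10)+10^(75.64/10)) = 85.5 dB SPL.

85.5 dB SPL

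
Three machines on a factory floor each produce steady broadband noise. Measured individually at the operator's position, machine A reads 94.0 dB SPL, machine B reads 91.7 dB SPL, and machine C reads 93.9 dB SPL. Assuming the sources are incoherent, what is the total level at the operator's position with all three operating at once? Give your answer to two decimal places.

Add the sources as powers (linear), then convert back to dB:
L_total = 10·log₁₀(10^(94.0/10) + 10^(91.7/10) + 10^(93.9/10)) = 10·log₁₀(6446000000) = 98.09 dB SPL.

98.09 dB SPL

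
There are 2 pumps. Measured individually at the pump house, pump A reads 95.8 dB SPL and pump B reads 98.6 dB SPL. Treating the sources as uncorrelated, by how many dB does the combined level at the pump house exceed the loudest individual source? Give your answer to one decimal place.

Uncorrelated sources add in intensity (power), not in dB.
L_total = 10·log₁₀(10^(95.8/10) + 10^(98.6/10)) = 100.43 dB SPL.
Excess over the loudest (98.6 dB): 100.43 − 98.6 = 1.8 dB.

1.8 dB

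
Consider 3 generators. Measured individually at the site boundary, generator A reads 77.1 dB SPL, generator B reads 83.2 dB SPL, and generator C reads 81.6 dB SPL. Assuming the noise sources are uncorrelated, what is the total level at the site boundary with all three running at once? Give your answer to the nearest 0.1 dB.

86.1 dB SPL

Uncorrelated sources add in intensity (power), not in dB.
L_total = 10·log₁₀(10^(77.1/10) + 10^(83.2/10) + 10^(81.6/10)) = 10·log₁₀(404800000) = 86.1 dB SPL.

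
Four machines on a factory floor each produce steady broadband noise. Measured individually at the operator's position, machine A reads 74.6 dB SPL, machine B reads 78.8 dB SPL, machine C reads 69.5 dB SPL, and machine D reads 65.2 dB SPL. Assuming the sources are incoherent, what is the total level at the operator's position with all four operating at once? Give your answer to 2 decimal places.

Add the sources as powers (linear), then convert back to dB:
L_total = 10·log₁₀(10^(74.6/10) + 10^(78.8/10) + 10^(69.5/10) + 10^(65.2/10)) = 10·log₁₀(116900000) = 80.68 dB SPL.

80.68 dB SPL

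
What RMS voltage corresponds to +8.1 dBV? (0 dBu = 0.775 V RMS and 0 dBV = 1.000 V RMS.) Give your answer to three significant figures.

V = 1.000 V × 10^(+8.1/20).
= 1.000 × 2.541 = 2.54 V.

2.54 V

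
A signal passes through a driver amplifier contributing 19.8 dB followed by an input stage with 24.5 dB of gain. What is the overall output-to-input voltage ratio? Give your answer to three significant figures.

Net gain = 19.8 + 24.5 = 44.3 dB.
Voltage ratio = 10^(44.3/20) = 164.

164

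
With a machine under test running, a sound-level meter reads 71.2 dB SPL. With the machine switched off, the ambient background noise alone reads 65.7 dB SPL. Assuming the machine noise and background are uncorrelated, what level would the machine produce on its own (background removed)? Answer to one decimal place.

69.8 dB SPL

Subtract intensities: L_src = 10·log₁₀(10^(L_total/10) − 10^(L_bg/10)).
L_src = 10·log₁₀(10^(71.2/10) − 10^(65.7/10)) = 10·log₁₀(9467000) = 69.8 dB SPL.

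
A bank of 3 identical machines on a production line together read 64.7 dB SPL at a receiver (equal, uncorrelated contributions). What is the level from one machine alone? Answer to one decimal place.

3 equal incoherent sources add 10·log₁₀(3) = 4.77 dB over one source.
L_one = 64.7 − 4.77 = 59.9 dB SPL.

59.9 dB SPL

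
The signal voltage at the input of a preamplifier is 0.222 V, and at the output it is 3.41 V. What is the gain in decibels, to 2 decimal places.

Voltage ratio → dB uses the 20·log₁₀ form:
20·log₁₀(3.41/0.222) = 20·log₁₀(15.36) = 23.73 dB.

23.73 dB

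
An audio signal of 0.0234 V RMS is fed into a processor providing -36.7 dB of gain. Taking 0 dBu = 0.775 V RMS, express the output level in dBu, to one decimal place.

-67.1 dBu

Input level: 20·log₁₀(0.0234/0.775) = -30.40 dBu.
Output: -30.40 − 36.7 = -67.1 dBu.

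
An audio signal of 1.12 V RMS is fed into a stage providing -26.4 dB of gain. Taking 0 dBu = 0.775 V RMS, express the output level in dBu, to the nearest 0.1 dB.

-23.2 dBu

Input level: 20·log₁₀(1.12/0.775) = 3.20 dBu.
Output: 3.20 − 26.4 = -23.2 dBu.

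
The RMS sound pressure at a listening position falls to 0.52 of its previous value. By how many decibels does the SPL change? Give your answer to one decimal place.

SPL change from a pressure ratio uses the 20·log₁₀ form:
20·log₁₀(0.52) = -5.7 dB.

-5.7 dB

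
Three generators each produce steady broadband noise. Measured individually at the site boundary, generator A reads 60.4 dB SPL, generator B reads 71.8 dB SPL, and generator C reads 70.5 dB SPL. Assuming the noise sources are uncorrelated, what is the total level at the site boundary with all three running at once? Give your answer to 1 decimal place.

74.4 dB SPL

Incoherent sources sum as intensities:
L_total = 10·log₁₀(10^(60.4/10) + 10^(71.8/10) + 10^(70.5/10)) = 10·log₁₀(27450000) = 74.4 dB SPL.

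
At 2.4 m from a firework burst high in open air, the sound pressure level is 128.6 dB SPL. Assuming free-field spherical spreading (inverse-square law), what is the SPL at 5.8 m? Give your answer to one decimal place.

120.9 dB SPL

Free-field point source: level drops by 20·log₁₀ of the distance ratio.
ΔL = −20·log₁₀(5.8/2.4) = -7.66 dB, so L₂ = 128.6 + (-7.66) = 120.9 dB SPL.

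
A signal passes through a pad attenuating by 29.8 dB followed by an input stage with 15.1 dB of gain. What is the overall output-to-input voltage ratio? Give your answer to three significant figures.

0.184

Net gain = (−29.8) + 15.1 = -14.7 dB.
Voltage ratio = 10^(-14.7/20) = 0.184.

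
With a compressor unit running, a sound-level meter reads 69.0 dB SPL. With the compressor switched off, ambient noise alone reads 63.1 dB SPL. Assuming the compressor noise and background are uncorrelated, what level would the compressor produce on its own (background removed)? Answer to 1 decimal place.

Subtract intensities: L_src = 10·log₁₀(10^(L_total/10) − 10^(L_bg/10)).
L_src = 10·log₁₀(10^(69.0/10) − 10^(63.1/10)) = 10·log₁₀(5902000) = 67.7 dB SPL.

67.7 dB SPL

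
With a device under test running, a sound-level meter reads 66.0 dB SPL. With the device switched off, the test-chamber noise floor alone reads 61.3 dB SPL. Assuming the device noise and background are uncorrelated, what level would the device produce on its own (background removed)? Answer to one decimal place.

64.2 dB SPL

Subtract intensities: L_src = 10·log₁₀(10^(L_total/10) − 10^(L_bg/10)).
L_src = 10·log₁₀(10^(66.0/10) − 10^(61.3/10)) = 10·log₁₀(2632000) = 64.2 dB SPL.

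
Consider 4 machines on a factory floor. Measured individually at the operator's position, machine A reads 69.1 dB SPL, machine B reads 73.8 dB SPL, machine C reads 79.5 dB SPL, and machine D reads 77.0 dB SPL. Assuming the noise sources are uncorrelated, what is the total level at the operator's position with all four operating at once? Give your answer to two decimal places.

82.34 dB SPL

Uncorrelated sources add in intensity (power), not in dB.
L_total = 10·log₁₀(10^(69.1/10) + 10^(73.8/10) + 10^(79.5/10) + 10^(77.0/10)) = 10·log₁₀(171400000) = 82.34 dB SPL.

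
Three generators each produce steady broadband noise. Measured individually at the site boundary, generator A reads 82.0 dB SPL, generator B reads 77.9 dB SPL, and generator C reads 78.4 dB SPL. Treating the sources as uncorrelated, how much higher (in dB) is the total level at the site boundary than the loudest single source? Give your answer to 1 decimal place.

Uncorrelated sources add in intensity (power), not in dB.
L_total = 10·log₁₀(10^(82.0/10) + 10^(77.9/10) + 10^(78.4/10)) = 84.61 dB SPL.
Excess over the loudest (82.0 dB): 84.61 − 82.0 = 2.6 dB.

2.6 dB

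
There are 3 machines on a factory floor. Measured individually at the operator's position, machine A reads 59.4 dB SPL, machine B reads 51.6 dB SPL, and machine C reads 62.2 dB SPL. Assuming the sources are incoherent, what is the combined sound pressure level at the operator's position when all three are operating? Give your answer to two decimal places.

Incoherent sources sum as intensities:
L_total = 10·log₁₀(10^(59.4/10) + 10^(51.6/10) + 10^(62.2/10)) = 10·log₁₀(2675000) = 64.27 dB SPL.

64.27 dB SPL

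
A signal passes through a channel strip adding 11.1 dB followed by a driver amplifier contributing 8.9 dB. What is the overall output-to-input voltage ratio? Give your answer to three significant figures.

10.0

Net gain = 11.1 + 8.9 = 20.0 dB.
Voltage ratio = 10^(20.0/20) = 10.0.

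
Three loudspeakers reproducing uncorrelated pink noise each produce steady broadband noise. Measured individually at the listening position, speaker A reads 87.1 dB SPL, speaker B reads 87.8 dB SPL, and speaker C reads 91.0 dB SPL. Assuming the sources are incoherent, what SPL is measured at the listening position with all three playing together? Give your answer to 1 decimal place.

Incoherent sources sum as intensities:
L_total = 10·log₁₀(10^(87.1/10) + 10^(87.8/10) + 10^(91.0/10)) = 10·log₁₀(2374000000) = 93.8 dB SPL.

93.8 dB SPL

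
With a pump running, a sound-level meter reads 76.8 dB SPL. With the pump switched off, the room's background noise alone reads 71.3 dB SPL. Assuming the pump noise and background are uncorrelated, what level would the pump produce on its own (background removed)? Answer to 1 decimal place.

75.4 dB SPL

Background correction is a power subtraction:
L_src = 10·log₁₀(10^(76.8/10) − 10^(71.3/10)) = 10·log₁₀(34370000) = 75.4 dB SPL.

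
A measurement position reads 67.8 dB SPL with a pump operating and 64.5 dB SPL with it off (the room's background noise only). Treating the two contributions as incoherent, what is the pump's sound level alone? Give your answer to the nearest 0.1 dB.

Background correction is a power subtraction:
L_src = 10·log₁₀(10^(67.8/10) − 10^(64.5/10)) = 10·log₁₀(3207000) = 65.1 dB SPL.

65.1 dB SPL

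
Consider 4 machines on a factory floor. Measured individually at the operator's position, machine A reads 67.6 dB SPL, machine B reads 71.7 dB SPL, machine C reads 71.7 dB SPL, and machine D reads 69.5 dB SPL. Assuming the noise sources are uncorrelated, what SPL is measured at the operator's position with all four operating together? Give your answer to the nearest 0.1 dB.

Uncorrelated sources add in intensity (power), not in dB.
L_total = 10·log₁₀(10^(67.6/10) + 10^(71.7/10) + 10^(71.7/10) + 10^(69.5/10)) = 10·log₁₀(44250000) = 76.5 dB SPL.

76.5 dB SPL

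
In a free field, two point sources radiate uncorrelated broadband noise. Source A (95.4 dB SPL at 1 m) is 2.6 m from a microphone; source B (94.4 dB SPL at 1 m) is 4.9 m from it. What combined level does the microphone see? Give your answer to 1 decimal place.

88.0 dB SPL

At the listener: L_A = 95.4 − 20·log₁₀(2.6) = 87.10 dB; L_B = 94.4 − 20·log₁₀(4.9) = 80.60 dB.
Combined: 10·log₁₀(10^(87.10/10)+10^(80.60/10)) = 88.0 dB SPL.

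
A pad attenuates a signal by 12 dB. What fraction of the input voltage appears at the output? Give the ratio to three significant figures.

Voltage ratio = 10^(dB/20).
10^(-12/20) = 10^(-0.6000) = 0.251.

0.251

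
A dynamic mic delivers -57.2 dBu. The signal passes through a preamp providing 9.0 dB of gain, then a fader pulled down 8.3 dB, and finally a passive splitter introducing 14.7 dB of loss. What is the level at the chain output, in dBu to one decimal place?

In dB, series stages simply add:
-57.2 + 9.0 − 8.3 − 14.7 = -71.2 dBu.

-71.2 dBu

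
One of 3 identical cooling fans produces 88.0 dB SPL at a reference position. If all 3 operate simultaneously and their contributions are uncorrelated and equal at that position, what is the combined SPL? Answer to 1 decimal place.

3 equal incoherent sources raise the level by 10·log₁₀(3) = 4.77 dB.
L_total = 88.0 + 4.77 = 92.8 dB SPL.

92.8 dB SPL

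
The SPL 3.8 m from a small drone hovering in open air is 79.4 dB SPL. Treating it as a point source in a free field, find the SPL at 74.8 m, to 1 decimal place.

For a point source in a free field, ΔL = −20·log₁₀(d₂/d₁).
ΔL = −20·log₁₀(74.8/3.8) = -25.88 dB, so L₂ = 79.4 + (-25.88) = 53.5 dB SPL.

53.5 dB SPL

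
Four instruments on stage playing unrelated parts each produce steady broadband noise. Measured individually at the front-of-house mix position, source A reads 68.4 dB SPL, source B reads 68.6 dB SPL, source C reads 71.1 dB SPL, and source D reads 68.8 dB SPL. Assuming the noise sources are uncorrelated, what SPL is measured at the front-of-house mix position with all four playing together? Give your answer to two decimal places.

Add the sources as powers (linear), then convert back to dB:
L_total = 10·log₁₀(10^(68.4/10) + 10^(68.6/10) + 10^(71.1/10) + 10^(68.8/10)) = 10·log₁₀(34630000) = 75.39 dB SPL.

75.39 dB SPL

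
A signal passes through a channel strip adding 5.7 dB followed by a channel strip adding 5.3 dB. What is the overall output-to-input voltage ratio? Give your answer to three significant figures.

3.55

Net gain = 5.7 + 5.3 = 11.0 dB.
Voltage ratio = 10^(11.0/20) = 3.55.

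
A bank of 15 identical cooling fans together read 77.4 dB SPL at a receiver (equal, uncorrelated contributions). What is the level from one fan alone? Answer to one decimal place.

15 equal incoherent sources add 10·log₁₀(15) = 11.76 dB over one source.
L_one = 77.4 − 11.76 = 65.6 dB SPL.

65.6 dB SPL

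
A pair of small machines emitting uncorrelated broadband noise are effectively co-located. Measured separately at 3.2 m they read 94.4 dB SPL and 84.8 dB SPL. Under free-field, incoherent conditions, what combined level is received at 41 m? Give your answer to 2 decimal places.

72.70 dB SPL

Combined at 3.2 m: 10·log₁₀(10^(94.4/10)+10^(84.8/10)) = 94.852 dB SPL.
Then apply −20·log₁₀(41/3.2) = -22.153 dB → 72.70 dB SPL.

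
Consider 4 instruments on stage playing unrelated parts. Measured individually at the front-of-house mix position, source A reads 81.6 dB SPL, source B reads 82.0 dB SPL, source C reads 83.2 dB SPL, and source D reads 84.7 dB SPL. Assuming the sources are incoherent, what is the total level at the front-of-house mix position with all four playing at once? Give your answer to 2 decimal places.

Uncorrelated sources add in intensity (power), not in dB.
L_total = 10·log₁₀(10^(81.6/10) + 10^(82.0/10) + 10^(83.2/10) + 10^(84.7/10)) = 10·log₁₀(807100000) = 89.07 dB SPL.

89.07 dB SPL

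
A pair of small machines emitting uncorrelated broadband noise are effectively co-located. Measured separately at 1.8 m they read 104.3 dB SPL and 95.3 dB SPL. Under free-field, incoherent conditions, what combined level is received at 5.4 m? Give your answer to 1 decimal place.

95.3 dB SPL

Combined at 1.8 m: 10·log₁₀(10^(104.3/10)+10^(95.3/10)) = 104.81 dB SPL.
Then apply −20·log₁₀(5.4/1.8) = -9.54 dB → 95.3 dB SPL.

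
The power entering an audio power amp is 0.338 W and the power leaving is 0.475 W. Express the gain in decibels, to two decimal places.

Power ratio → dB uses the 10·log₁₀ form:
10·log₁₀(0.475/0.338) = 10·log₁₀(1.405) = 1.48 dB.

1.48 dB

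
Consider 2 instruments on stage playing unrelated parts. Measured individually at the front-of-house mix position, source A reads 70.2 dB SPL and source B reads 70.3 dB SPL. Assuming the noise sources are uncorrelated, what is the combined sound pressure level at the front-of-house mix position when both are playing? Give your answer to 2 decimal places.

Add the sources as powers (linear), then convert back to dB:
L_total = 10·log₁₀(10^(70.2/10) + 10^(70.3/10)) = 10·log₁₀(21190000) = 73.26 dB SPL.

73.26 dB SPL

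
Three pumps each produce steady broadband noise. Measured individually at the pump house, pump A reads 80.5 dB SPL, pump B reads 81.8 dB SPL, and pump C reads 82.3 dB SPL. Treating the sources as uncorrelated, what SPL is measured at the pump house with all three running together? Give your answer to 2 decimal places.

Add the sources as powers (linear), then convert back to dB:
L_total = 10·log₁₀(10^(80.5/10) + 10^(81.8/10) + 10^(82.3/10)) = 10·log₁₀(433400000) = 86.37 dB SPL.

86.37 dB SPL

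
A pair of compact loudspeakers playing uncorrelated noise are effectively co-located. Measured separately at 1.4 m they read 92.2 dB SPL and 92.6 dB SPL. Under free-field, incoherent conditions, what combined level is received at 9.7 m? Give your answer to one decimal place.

Combined at 1.4 m: 10·log₁₀(10^(92.2/10)+10^(92.6/10)) = 95.41 dB SPL.
Then apply −20·log₁₀(9.7/1.4) = -16.81 dB → 78.6 dB SPL.

78.6 dB SPL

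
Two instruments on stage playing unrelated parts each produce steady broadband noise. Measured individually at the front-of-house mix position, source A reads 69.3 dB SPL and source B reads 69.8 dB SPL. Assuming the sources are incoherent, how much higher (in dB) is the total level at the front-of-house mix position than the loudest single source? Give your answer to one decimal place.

Add the sources as powers (linear), then convert back to dB:
L_total = 10·log₁₀(10^(69.3/10) + 10^(69.8/10)) = 72.57 dB SPL.
Excess over the loudest (69.8 dB): 72.57 − 69.8 = 2.8 dB.

2.8 dB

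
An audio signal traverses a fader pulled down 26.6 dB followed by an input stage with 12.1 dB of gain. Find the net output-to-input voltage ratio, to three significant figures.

Net gain = (−26.6) + 12.1 = -14.5 dB.
Voltage ratio = 10^(-14.5/20) = 0.188.

0.188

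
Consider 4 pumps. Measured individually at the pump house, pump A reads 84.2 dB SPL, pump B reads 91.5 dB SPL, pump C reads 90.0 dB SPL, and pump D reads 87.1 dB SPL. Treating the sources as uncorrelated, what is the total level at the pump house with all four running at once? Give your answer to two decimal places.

Uncorrelated sources add in intensity (power), not in dB.
L_total = 10·log₁₀(10^(84.2/10) + 10^(91.5/10) + 10^(90.0/10) + 10^(87.1/10)) = 10·log₁₀(3188000000) = 95.04 dB SPL.

95.04 dB SPL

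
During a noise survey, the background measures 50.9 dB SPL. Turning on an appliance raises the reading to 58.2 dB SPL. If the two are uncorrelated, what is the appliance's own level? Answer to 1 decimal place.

Remove the background by subtracting linear intensities:
L_src = 10·log₁₀(10^(58.2/10) − 10^(50.9/10)) = 10·log₁₀(537700) = 57.3 dB SPL.

57.3 dB SPL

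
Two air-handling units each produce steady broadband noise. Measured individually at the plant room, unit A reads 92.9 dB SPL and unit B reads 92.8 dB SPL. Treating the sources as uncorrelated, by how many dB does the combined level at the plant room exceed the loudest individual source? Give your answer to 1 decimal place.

Incoherent sources sum as intensities:
L_total = 10·log₁₀(10^(92.9/10) + 10^(92.8/10)) = 95.86 dB SPL.
Excess over the loudest (92.9 dB): 95.86 − 92.9 = 3.0 dB.

3.0 dB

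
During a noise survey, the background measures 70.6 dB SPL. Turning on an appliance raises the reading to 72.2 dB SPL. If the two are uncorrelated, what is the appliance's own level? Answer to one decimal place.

67.1 dB SPL

Subtract intensities: L_src = 10·log₁₀(10^(L_total/10) − 10^(L_bg/10)).
L_src = 10·log₁₀(10^(72.2/10) − 10^(70.6/10)) = 10·log₁₀(5114000) = 67.1 dB SPL.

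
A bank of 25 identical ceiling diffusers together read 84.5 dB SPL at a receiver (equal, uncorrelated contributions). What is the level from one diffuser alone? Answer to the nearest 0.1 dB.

70.5 dB SPL

25 equal incoherent sources add 10·log₁₀(25) = 13.98 dB over one source.
L_one = 84.5 − 13.98 = 70.5 dB SPL.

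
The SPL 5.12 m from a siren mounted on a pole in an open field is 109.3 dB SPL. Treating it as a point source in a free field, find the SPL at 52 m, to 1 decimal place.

89.2 dB SPL

Inverse-square spreading gives ΔL = −20·log₁₀(d₂/d₁).
ΔL = −20·log₁₀(52/5.12) = -20.13 dB, so L₂ = 109.3 + (-20.13) = 89.2 dB SPL.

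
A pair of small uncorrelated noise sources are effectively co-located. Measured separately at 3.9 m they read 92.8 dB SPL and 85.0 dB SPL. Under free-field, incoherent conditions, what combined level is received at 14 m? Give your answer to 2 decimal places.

82.37 dB SPL

Combined at 3.9 m: 10·log₁₀(10^(92.8/10)+10^(85.0/10)) = 93.467 dB SPL.
Then apply −20·log₁₀(14/3.9) = -11.101 dB → 82.37 dB SPL.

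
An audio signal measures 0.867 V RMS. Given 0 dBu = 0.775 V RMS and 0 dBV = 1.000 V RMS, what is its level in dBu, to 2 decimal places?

+0.97 dBu

dBu = 20·log₁₀(V / 0.775 V).
20·log₁₀(0.867/0.775) = +0.97 dBu.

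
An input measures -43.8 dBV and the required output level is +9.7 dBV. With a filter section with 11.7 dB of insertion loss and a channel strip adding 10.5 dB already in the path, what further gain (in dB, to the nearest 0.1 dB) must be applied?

The required make-up gain is the shortfall in the dB sum.
G = +9.7 − (-43.8) + 11.7 − 10.5 = 54.7 dB.

54.7 dB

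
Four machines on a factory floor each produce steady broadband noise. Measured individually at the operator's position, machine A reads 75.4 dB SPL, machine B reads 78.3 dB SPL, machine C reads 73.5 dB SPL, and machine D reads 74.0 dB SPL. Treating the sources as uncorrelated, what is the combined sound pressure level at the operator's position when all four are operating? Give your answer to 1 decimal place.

Uncorrelated sources add in intensity (power), not in dB.
L_total = 10·log₁₀(10^(75.4/10) + 10^(78.3/10) + 10^(73.5/10) + 10^(74.0/10)) = 10·log₁₀(149800000) = 81.8 dB SPL.

81.8 dB SPL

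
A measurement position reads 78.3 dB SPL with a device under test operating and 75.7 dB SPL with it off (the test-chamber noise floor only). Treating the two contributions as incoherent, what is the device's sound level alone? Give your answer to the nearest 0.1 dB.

Remove the background by subtracting linear intensities:
L_src = 10·log₁₀(10^(78.3/10) − 10^(75.7/10)) = 10·log₁₀(30450000) = 74.8 dB SPL.

74.8 dB SPL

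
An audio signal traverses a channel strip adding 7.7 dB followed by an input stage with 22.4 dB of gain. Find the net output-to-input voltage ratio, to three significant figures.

Net gain = 7.7 + 22.4 = 30.1 dB.
Voltage ratio = 10^(30.1/20) = 32.0.

32.0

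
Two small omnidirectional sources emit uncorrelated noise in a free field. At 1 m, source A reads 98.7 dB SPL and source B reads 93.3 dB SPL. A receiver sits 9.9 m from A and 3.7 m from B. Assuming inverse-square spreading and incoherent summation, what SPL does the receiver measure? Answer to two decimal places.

83.65 dB SPL

At the listener: L_A = 98.7 − 20·log₁₀(9.9) = 78.787 dB; L_B = 93.3 − 20·log₁₀(3.7) = 81.936 dB.
Combined: 10·log₁₀(10^(78.787/10)+10^(81.936/10)) = 83.65 dB SPL.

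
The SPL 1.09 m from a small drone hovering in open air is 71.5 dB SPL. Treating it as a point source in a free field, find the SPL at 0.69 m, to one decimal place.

75.5 dB SPL

Free-field point source: level drops by 20·log₁₀ of the distance ratio.
ΔL = −20·log₁₀(0.69/1.09) = 3.97 dB, so L₂ = 71.5 + (3.97) = 75.5 dB SPL.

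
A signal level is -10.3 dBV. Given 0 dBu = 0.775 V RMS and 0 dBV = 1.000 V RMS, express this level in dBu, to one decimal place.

The offset between the scales is 20·log₁₀(0.775/1.000) = −2.214 dB.
So dBu = -10.3 + 2.214 = -8.1 dBu.

-8.1 dBu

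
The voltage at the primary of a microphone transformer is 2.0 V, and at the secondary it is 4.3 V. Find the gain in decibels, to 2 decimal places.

6.65 dB

For a voltage ratio, dB = 20·log₁₀(V₂/V₁).
20·log₁₀(4.3/2.0) = 20·log₁₀(2.150) = 6.65 dB.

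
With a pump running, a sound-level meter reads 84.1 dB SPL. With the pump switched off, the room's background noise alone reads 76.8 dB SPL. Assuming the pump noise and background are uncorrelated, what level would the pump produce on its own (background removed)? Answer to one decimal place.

Remove the background by subtracting linear intensities:
L_src = 10·log₁₀(10^(84.1/10) − 10^(76.8/10)) = 10·log₁₀(209200000) = 83.2 dB SPL.

83.2 dB SPL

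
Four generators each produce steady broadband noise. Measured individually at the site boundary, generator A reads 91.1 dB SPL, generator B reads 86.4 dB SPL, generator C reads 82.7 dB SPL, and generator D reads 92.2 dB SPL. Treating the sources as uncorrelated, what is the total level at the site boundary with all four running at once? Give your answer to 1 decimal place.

95.5 dB SPL

Add the sources as powers (linear), then convert back to dB:
L_total = 10·log₁₀(10^(91.1/10) + 10^(86.4/10) + 10^(82.7/10) + 10^(92.2/10)) = 10·log₁₀(3571000000) = 95.5 dB SPL.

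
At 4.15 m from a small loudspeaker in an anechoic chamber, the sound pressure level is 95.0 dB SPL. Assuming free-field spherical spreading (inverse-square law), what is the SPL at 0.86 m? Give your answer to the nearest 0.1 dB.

Free-field point source: level drops by 20·log₁₀ of the distance ratio.
ΔL = −20·log₁₀(0.86/4.15) = 13.67 dB, so L₂ = 95.0 + (13.67) = 108.7 dB SPL.

108.7 dB SPL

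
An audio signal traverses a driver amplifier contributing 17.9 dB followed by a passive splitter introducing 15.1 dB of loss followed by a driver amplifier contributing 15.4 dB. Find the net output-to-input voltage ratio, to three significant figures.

Net gain = 17.9 + (−15.1) + 15.4 = 18.2 dB.
Voltage ratio = 10^(18.2/20) = 8.13.

8.13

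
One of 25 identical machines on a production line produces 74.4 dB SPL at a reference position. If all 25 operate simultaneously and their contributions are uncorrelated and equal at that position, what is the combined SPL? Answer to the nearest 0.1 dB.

88.4 dB SPL

25 equal incoherent sources raise the level by 10·log₁₀(25) = 13.98 dB.
L_total = 74.4 + 13.98 = 88.4 dB SPL.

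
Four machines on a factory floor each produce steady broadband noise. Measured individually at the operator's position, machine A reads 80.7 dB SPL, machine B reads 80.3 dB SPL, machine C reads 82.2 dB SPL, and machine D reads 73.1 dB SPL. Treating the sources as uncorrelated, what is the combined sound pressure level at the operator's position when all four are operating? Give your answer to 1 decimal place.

Incoherent sources sum as intensities:
L_total = 10·log₁₀(10^(80.7/10) + 10^(80.3/10) + 10^(82.2/10) + 10^(73.1/10)) = 10·log₁₀(411000000) = 86.1 dB SPL.

86.1 dB SPL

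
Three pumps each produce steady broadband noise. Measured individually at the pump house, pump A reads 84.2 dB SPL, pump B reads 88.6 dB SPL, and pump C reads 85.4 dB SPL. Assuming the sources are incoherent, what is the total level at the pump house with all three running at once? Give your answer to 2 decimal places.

91.25 dB SPL

Add the sources as powers (linear), then convert back to dB:
L_total = 10·log₁₀(10^(84.2/10) + 10^(88.6/10) + 10^(85.4/10)) = 10·log₁₀(1334000000) = 91.25 dB SPL.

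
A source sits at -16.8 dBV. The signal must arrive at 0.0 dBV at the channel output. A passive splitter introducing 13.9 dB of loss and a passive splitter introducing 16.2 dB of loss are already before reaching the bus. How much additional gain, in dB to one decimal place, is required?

46.9 dB

The required make-up gain is the shortfall in the dB sum.
G = 0.0 − (-16.8) + 13.9 + 16.2 = 46.9 dB.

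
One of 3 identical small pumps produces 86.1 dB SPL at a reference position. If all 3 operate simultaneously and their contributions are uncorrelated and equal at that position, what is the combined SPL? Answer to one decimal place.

90.9 dB SPL

3 equal incoherent sources raise the level by 10·log₁₀(3) = 4.77 dB.
L_total = 86.1 + 4.77 = 90.9 dB SPL.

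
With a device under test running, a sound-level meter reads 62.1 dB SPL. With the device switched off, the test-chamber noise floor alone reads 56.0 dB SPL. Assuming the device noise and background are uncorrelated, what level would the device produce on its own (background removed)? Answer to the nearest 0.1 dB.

60.9 dB SPL

Remove the background by subtracting linear intensities:
L_src = 10·log₁₀(10^(62.1/10) − 10^(56.0/10)) = 10·log₁₀(1224000) = 60.9 dB SPL.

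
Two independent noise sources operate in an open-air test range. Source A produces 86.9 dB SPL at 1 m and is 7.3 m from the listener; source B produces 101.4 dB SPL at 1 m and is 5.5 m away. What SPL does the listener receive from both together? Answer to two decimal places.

86.68 dB SPL

At the listener: L_A = 86.9 − 20·log₁₀(7.3) = 69.634 dB; L_B = 101.4 − 20·log₁₀(5.5) = 86.593 dB.
Combined: 10·log₁₀(10^(69.634/10)+10^(86.593/10)) = 86.68 dB SPL.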